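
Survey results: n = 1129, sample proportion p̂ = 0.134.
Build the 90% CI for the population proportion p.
(0.117, 0.151)

Proportion CI:
SE = √(p̂(1-p̂)/n) = √(0.134 · 0.866 / 1129) = 0.01014

z* = 1.645
Margin = z* · SE = 1.645 · 0.01014 = 0.0167

CI: 0.134 ± 0.0167 = (0.117, 0.151)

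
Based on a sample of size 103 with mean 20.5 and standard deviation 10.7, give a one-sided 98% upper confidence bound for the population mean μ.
μ ≤ 22.69

Upper bound (one-sided):
t* = 2.080 (one-sided for 98%)
Upper bound = x̄ + t* · s/√n = 20.5 + 2.080 · 10.7/√103 = 22.69

We are 98% confident that μ ≤ 22.69.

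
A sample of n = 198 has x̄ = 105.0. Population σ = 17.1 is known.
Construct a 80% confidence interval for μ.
(103.44, 106.56)

z-interval (σ known):
z* = 1.282 for 80% confidence

Margin of error = z* · σ/√n = 1.282 · 17.1/√198 = 1.56

CI: (105.0 - 1.56, 105.0 + 1.56) = (103.44, 106.56)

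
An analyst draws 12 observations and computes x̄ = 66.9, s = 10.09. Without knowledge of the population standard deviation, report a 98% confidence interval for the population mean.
(58.98, 74.82)

t-interval (σ unknown):
df = n - 1 = 11
t* = 2.718 for 98% confidence

Margin of error = t* · s/√n = 2.718 · 10.09/√12 = 7.92

CI: (58.98, 74.82)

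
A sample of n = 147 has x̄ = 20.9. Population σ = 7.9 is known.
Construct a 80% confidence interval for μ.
(20.06, 21.74)

z-interval (σ known):
z* = 1.282 for 80% confidence

Margin of error = z* · σ/√n = 1.282 · 7.9/√147 = 0.84

CI: (20.9 - 0.84, 20.9 + 0.84) = (20.06, 21.74)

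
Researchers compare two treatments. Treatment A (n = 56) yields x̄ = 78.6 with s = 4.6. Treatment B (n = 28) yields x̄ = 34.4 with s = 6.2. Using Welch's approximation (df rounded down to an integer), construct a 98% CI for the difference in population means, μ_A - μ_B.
(41.00, 47.40)

Difference: x̄₁ - x̄₂ = 44.20
SE = √(s₁²/n₁ + s₂²/n₂) = √(4.6²/56 + 6.2²/28) = 1.3231
df = 42.33 → 42 (Welch–Satterthwaite, rounded down)
t* = 2.418

CI: 44.20 ± 2.418 · 1.3231 = 44.20 ± 3.20 = (41.00, 47.40)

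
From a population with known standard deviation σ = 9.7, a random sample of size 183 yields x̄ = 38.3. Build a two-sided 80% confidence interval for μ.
(37.38, 39.22)

z-interval (σ known):
z* = 1.282 for 80% confidence

Margin of error = z* · σ/√n = 1.282 · 9.7/√183 = 0.92

CI: (38.3 - 0.92, 38.3 + 0.92) = (37.38, 39.22)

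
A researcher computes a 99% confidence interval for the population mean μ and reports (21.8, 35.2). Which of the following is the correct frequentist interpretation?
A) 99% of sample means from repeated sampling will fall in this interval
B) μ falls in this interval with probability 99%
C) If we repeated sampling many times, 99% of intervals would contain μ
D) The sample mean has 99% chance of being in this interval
C

A) Wrong — coverage applies to intervals containing μ, not to future x̄ values.
B) Wrong — μ is fixed; the randomness lives in the interval, not in μ.
C) Correct — this is the frequentist long-run coverage interpretation.
D) Wrong — x̄ is observed and sits in the interval by construction.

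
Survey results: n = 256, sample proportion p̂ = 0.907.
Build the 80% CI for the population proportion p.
(0.884, 0.930)

Proportion CI:
SE = √(p̂(1-p̂)/n) = √(0.907 · 0.093 / 256) = 0.01815

z* = 1.282
Margin = z* · SE = 1.282 · 0.01815 = 0.0233

CI: 0.907 ± 0.0233 = (0.884, 0.930)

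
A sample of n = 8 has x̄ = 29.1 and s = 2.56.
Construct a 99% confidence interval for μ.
(25.93, 32.27)

t-interval (σ unknown):
df = n - 1 = 7
t* = 3.499 for 99% confidence

Margin of error = t* · s/√n = 3.499 · 2.56/√8 = 3.17

CI: (25.93, 32.27)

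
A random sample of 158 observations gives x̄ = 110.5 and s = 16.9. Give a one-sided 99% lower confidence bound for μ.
μ ≥ 107.34

Lower bound (one-sided):
t* = 2.350 (one-sided for 99%)
Lower bound = x̄ - t* · s/√n = 110.5 - 2.350 · 16.9/√158 = 107.34

We are 99% confident that μ ≥ 107.34.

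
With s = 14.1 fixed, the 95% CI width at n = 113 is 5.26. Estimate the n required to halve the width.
n ≈ 452

CI width ∝ 1/√n
To reduce width by factor 2, need √n to grow by 2 → need 2² = 4 times as many samples.

Current: n = 113, width = 5.26
New: n = 452, width ≈ 2.61

Width reduced by factor of 5.26/2.61 = 2.02.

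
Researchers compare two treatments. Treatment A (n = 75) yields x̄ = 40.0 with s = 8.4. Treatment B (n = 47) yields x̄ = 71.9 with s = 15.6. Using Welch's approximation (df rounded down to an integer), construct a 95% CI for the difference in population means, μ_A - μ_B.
(-36.84, -26.96)

Difference: x̄₁ - x̄₂ = -31.90
SE = √(s₁²/n₁ + s₂²/n₂) = √(8.4²/75 + 15.6²/47) = 2.4736
df = 62.94 → 62 (Welch–Satterthwaite, rounded down)
t* = 1.999

CI: -31.90 ± 1.999 · 2.4736 = -31.90 ± 4.94 = (-36.84, -26.96)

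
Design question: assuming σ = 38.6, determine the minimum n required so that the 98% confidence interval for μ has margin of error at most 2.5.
n ≥ 1290

For margin E ≤ 2.5:
n ≥ (z* · σ / E)²
n ≥ (2.326 · 38.6 / 2.5)²
n ≥ 1289.78

Minimum n = 1290 (rounding up)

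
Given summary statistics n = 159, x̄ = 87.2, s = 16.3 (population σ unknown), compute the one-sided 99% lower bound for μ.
μ ≥ 84.16

Lower bound (one-sided):
t* = 2.350 (one-sided for 99%)
Lower bound = x̄ - t* · s/√n = 87.2 - 2.350 · 16.3/√159 = 84.16

We are 99% confident that μ ≥ 84.16.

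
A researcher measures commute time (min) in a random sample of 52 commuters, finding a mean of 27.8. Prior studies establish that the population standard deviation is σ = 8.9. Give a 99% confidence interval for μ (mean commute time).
(24.62, 30.98)

z-interval (σ known):
z* = 2.576 for 99% confidence

Margin of error = z* · σ/√n = 2.576 · 8.9/√52 = 3.18

CI: (27.8 - 3.18, 27.8 + 3.18) = (24.62, 30.98)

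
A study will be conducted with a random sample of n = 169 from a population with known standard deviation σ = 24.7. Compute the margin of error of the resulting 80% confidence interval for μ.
Margin of error = 2.44

Margin of error = z* · σ/√n
= 1.282 · 24.7/√169
= 1.282 · 24.7/13.0000
= 2.44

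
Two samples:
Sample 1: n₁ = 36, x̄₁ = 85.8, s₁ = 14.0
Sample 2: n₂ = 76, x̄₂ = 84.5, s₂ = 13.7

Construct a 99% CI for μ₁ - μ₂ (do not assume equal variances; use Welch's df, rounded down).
(-6.16, 8.76)

Difference: x̄₁ - x̄₂ = 1.30
SE = √(s₁²/n₁ + s₂²/n₂) = √(14.0²/36 + 13.7²/76) = 2.8132
df = 67.47 → 67 (Welch–Satterthwaite, rounded down)
t* = 2.651

CI: 1.30 ± 2.651 · 2.8132 = 1.30 ± 7.46 = (-6.16, 8.76)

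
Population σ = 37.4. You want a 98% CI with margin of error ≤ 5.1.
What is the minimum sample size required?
n ≥ 291

For margin E ≤ 5.1:
n ≥ (z* · σ / E)²
n ≥ (2.326 · 37.4 / 5.1)²
n ≥ 290.95

Minimum n = 291 (rounding up)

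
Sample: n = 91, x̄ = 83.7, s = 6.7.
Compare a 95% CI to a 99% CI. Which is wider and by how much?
99% CI is wider by 0.91

df = 90
95% CI: t* = 1.987, (82.30, 85.10), width = 2 · t* · s/√n = 2.79
99% CI: t* = 2.632, (81.85, 85.55), width = 2 · t* · s/√n = 3.70

The 99% CI is wider by 3.70 - 2.79 = 0.91.
Higher confidence requires a wider interval.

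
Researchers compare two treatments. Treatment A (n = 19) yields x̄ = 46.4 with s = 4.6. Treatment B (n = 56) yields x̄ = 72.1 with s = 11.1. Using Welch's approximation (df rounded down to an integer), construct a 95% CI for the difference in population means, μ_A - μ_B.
(-29.33, -22.07)

Difference: x̄₁ - x̄₂ = -25.70
SE = √(s₁²/n₁ + s₂²/n₂) = √(4.6²/19 + 11.1²/56) = 1.8204
df = 69.98 → 69 (Welch–Satterthwaite, rounded down)
t* = 1.995

CI: -25.70 ± 1.995 · 1.8204 = -25.70 ± 3.63 = (-29.33, -22.07)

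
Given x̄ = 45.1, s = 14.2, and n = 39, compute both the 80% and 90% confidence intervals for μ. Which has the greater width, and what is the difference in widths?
90% CI is wider by 1.74

df = 38
80% CI: t* = 1.304, (42.13, 48.07), width = 2 · t* · s/√n = 5.93
90% CI: t* = 1.686, (41.27, 48.93), width = 2 · t* · s/√n = 7.67

The 90% CI is wider by 7.67 - 5.93 = 1.74.
Higher confidence requires a wider interval.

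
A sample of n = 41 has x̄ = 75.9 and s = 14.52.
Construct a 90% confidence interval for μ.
(72.08, 79.72)

t-interval (σ unknown):
df = n - 1 = 40
t* = 1.684 for 90% confidence

Margin of error = t* · s/√n = 1.684 · 14.52/√41 = 3.82

CI: (72.08, 79.72)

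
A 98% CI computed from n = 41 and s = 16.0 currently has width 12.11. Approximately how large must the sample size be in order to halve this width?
n ≈ 164

CI width ∝ 1/√n
To reduce width by factor 2, need √n to grow by 2 → need 2² = 4 times as many samples.

Current: n = 41, width = 12.11
New: n = 164, width ≈ 5.87

Width reduced by factor of 12.11/5.87 = 2.06.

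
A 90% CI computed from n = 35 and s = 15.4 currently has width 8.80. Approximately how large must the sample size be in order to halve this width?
n ≈ 140

CI width ∝ 1/√n
To reduce width by factor 2, need √n to grow by 2 → need 2² = 4 times as many samples.

Current: n = 35, width = 8.80
New: n = 140, width ≈ 4.31

Width reduced by factor of 8.80/4.31 = 2.04.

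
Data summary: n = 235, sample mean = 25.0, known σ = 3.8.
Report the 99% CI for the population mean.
(24.36, 25.64)

z-interval (σ known):
z* = 2.576 for 99% confidence

Margin of error = z* · σ/√n = 2.576 · 3.8/√235 = 0.64

CI: (25.0 - 0.64, 25.0 + 0.64) = (24.36, 25.64)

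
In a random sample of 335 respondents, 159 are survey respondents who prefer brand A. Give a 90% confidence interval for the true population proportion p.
(0.430, 0.520)

Proportion CI:
p̂ = 159/335 = 0.47463
SE = √(p̂(1-p̂)/n) = √(0.47463 · 0.52537 / 335) = 0.02728

z* = 1.645
Margin = z* · SE = 1.645 · 0.02728 = 0.0449

CI: 0.47463 ± 0.0449 = (0.430, 0.520)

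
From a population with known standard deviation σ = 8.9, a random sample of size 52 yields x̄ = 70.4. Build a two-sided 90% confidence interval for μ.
(68.37, 72.43)

z-interval (σ known):
z* = 1.645 for 90% confidence

Margin of error = z* · σ/√n = 1.645 · 8.9/√52 = 2.03

CI: (70.4 - 2.03, 70.4 + 2.03) = (68.37, 72.43)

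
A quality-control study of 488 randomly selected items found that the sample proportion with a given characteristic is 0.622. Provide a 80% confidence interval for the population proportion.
(0.594, 0.650)

Proportion CI:
SE = √(p̂(1-p̂)/n) = √(0.622 · 0.378 / 488) = 0.02195

z* = 1.282
Margin = z* · SE = 1.282 · 0.02195 = 0.0281

CI: 0.622 ± 0.0281 = (0.594, 0.650)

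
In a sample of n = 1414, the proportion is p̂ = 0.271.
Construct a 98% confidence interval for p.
(0.244, 0.298)

Proportion CI:
SE = √(p̂(1-p̂)/n) = √(0.271 · 0.729 / 1414) = 0.01182

z* = 2.326
Margin = z* · SE = 2.326 · 0.01182 = 0.0275

CI: 0.271 ± 0.0275 = (0.244, 0.298)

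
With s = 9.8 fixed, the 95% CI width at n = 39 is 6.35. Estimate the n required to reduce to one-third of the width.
n ≈ 351

CI width ∝ 1/√n
To reduce width by factor 3, need √n to grow by 3 → need 3² = 9 times as many samples.

Current: n = 39, width = 6.35
New: n = 351, width ≈ 2.06

Width reduced by factor of 6.35/2.06 = 3.08.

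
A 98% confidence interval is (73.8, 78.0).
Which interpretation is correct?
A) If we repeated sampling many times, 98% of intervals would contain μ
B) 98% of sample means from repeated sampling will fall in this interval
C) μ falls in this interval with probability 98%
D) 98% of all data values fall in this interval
A

A) Correct — this is the frequentist long-run coverage interpretation.
B) Wrong — coverage applies to intervals containing μ, not to future x̄ values.
C) Wrong — μ is fixed; the randomness lives in the interval, not in μ.
D) Wrong — a CI is about the parameter μ, not individual data values.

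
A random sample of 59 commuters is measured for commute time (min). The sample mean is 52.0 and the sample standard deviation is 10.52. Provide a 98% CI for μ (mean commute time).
(48.72, 55.28)

t-interval (σ unknown):
df = n - 1 = 58
t* = 2.392 for 98% confidence

Margin of error = t* · s/√n = 2.392 · 10.52/√59 = 3.28

CI: (48.72, 55.28)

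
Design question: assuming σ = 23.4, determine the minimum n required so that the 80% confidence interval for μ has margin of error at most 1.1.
n ≥ 744

For margin E ≤ 1.1:
n ≥ (z* · σ / E)²
n ≥ (1.282 · 23.4 / 1.1)²
n ≥ 743.74

Minimum n = 744 (rounding up)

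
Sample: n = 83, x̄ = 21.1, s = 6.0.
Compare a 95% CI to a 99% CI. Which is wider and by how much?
99% CI is wider by 0.85

df = 82
95% CI: t* = 1.989, (19.79, 22.41), width = 2 · t* · s/√n = 2.62
99% CI: t* = 2.637, (19.36, 22.84), width = 2 · t* · s/√n = 3.47

The 99% CI is wider by 3.47 - 2.62 = 0.85.
Higher confidence requires a wider interval.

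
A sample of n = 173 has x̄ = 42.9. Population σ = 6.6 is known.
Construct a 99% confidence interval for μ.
(41.61, 44.19)

z-interval (σ known):
z* = 2.576 for 99% confidence

Margin of error = z* · σ/√n = 2.576 · 6.6/√173 = 1.29

CI: (42.9 - 1.29, 42.9 + 1.29) = (41.61, 44.19)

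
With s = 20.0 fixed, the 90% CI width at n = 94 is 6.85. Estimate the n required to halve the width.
n ≈ 376

CI width ∝ 1/√n
To reduce width by factor 2, need √n to grow by 2 → need 2² = 4 times as many samples.

Current: n = 94, width = 6.85
New: n = 376, width ≈ 3.40

Width reduced by factor of 6.85/3.40 = 2.01.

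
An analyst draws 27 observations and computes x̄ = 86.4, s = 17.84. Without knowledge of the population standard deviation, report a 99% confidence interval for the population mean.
(76.86, 95.94)

t-interval (σ unknown):
df = n - 1 = 26
t* = 2.779 for 99% confidence

Margin of error = t* · s/√n = 2.779 · 17.84/√27 = 9.54

CI: (76.86, 95.94)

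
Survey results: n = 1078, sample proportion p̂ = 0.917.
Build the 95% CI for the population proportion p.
(0.901, 0.933)

Proportion CI:
SE = √(p̂(1-p̂)/n) = √(0.917 · 0.083 / 1078) = 0.00840

z* = 1.960
Margin = z* · SE = 1.960 · 0.00840 = 0.0165

CI: 0.917 ± 0.0165 = (0.901, 0.933)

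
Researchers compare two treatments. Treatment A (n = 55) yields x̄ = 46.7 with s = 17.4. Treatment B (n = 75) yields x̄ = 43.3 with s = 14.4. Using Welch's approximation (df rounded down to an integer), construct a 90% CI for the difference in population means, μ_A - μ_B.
(-1.37, 8.17)

Difference: x̄₁ - x̄₂ = 3.40
SE = √(s₁²/n₁ + s₂²/n₂) = √(17.4²/55 + 14.4²/75) = 2.8757
df = 102.92 → 102 (Welch–Satterthwaite, rounded down)
t* = 1.660

CI: 3.40 ± 1.660 · 2.8757 = 3.40 ± 4.77 = (-1.37, 8.17)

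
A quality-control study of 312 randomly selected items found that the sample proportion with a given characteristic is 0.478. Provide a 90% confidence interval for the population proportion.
(0.431, 0.525)

Proportion CI:
SE = √(p̂(1-p̂)/n) = √(0.478 · 0.522 / 312) = 0.02828

z* = 1.645
Margin = z* · SE = 1.645 · 0.02828 = 0.0465

CI: 0.478 ± 0.0465 = (0.431, 0.525)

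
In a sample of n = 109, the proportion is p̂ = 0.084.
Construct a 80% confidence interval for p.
(0.050, 0.118)

Proportion CI:
SE = √(p̂(1-p̂)/n) = √(0.084 · 0.916 / 109) = 0.02657

z* = 1.282
Margin = z* · SE = 1.282 · 0.02657 = 0.0341

CI: 0.084 ± 0.0341 = (0.050, 0.118)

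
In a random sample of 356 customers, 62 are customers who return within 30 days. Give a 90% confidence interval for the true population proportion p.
(0.141, 0.207)

Proportion CI:
p̂ = 62/356 = 0.17416
SE = √(p̂(1-p̂)/n) = √(0.17416 · 0.82584 / 356) = 0.02010

z* = 1.645
Margin = z* · SE = 1.645 · 0.02010 = 0.0331

CI: 0.17416 ± 0.0331 = (0.141, 0.207)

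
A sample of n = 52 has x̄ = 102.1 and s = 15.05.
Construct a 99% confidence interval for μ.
(96.52, 107.68)

t-interval (σ unknown):
df = n - 1 = 51
t* = 2.676 for 99% confidence

Margin of error = t* · s/√n = 2.676 · 15.05/√52 = 5.58

CI: (96.52, 107.68)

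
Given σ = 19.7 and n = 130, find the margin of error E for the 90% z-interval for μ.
Margin of error = 2.84

Margin of error = z* · σ/√n
= 1.645 · 19.7/√130
= 1.645 · 19.7/11.4018
= 2.84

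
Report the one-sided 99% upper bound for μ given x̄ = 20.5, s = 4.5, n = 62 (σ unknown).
μ ≤ 21.87

Upper bound (one-sided):
t* = 2.389 (one-sided for 99%)
Upper bound = x̄ + t* · s/√n = 20.5 + 2.389 · 4.5/√62 = 21.87

We are 99% confident that μ ≤ 21.87.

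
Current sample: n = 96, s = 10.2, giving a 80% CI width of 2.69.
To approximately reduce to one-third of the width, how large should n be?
n ≈ 864

CI width ∝ 1/√n
To reduce width by factor 3, need √n to grow by 3 → need 3² = 9 times as many samples.

Current: n = 96, width = 2.69
New: n = 864, width ≈ 0.89

Width reduced by factor of 2.69/0.89 = 3.02.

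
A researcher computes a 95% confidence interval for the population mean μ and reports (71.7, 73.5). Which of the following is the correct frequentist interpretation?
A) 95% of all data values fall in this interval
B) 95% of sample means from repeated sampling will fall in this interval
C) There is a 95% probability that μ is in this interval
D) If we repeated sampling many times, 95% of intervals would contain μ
D

A) Wrong — a CI is about the parameter μ, not individual data values.
B) Wrong — coverage applies to intervals containing μ, not to future x̄ values.
C) Wrong — μ is fixed; the randomness lives in the interval, not in μ.
D) Correct — this is the frequentist long-run coverage interpretation.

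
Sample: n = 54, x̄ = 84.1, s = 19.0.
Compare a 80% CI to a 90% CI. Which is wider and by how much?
90% CI is wider by 1.95

df = 53
80% CI: t* = 1.298, (80.74, 87.46), width = 2 · t* · s/√n = 6.71
90% CI: t* = 1.674, (79.77, 88.43), width = 2 · t* · s/√n = 8.66

The 90% CI is wider by 8.66 - 6.71 = 1.95.
Higher confidence requires a wider interval.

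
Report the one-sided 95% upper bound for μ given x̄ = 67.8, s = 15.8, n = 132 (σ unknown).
μ ≤ 70.08

Upper bound (one-sided):
t* = 1.657 (one-sided for 95%)
Upper bound = x̄ + t* · s/√n = 67.8 + 1.657 · 15.8/√132 = 70.08

We are 95% confident that μ ≤ 70.08.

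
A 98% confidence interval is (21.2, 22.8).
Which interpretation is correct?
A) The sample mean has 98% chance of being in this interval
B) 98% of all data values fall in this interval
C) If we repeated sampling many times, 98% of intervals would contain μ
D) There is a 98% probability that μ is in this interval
C

A) Wrong — x̄ is observed and sits in the interval by construction.
B) Wrong — a CI is about the parameter μ, not individual data values.
C) Correct — this is the frequentist long-run coverage interpretation.
D) Wrong — μ is fixed; the randomness lives in the interval, not in μ.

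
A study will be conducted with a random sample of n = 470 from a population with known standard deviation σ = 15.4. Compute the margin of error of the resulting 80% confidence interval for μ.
Margin of error = 0.91

Margin of error = z* · σ/√n
= 1.282 · 15.4/√470
= 1.282 · 15.4/21.6795
= 0.91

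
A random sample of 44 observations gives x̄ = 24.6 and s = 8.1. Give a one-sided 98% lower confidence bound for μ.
μ ≥ 22.01

Lower bound (one-sided):
t* = 2.118 (one-sided for 98%)
Lower bound = x̄ - t* · s/√n = 24.6 - 2.118 · 8.1/√44 = 22.01

We are 98% confident that μ ≥ 22.01.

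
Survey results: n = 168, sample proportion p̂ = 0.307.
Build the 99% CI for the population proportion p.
(0.215, 0.399)

Proportion CI:
SE = √(p̂(1-p̂)/n) = √(0.307 · 0.693 / 168) = 0.03559

z* = 2.576
Margin = z* · SE = 2.576 · 0.03559 = 0.0917

CI: 0.307 ± 0.0917 = (0.215, 0.399)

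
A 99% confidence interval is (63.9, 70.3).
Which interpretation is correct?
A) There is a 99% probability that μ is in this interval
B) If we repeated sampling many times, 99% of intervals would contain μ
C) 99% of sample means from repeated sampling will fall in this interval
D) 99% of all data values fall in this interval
B

A) Wrong — μ is fixed; the randomness lives in the interval, not in μ.
B) Correct — this is the frequentist long-run coverage interpretation.
C) Wrong — coverage applies to intervals containing μ, not to future x̄ values.
D) Wrong — a CI is about the parameter μ, not individual data values.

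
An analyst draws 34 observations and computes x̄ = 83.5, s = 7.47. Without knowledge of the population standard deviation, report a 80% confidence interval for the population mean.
(81.82, 85.18)

t-interval (σ unknown):
df = n - 1 = 33
t* = 1.308 for 80% confidence

Margin of error = t* · s/√n = 1.308 · 7.47/√34 = 1.68

CI: (81.82, 85.18)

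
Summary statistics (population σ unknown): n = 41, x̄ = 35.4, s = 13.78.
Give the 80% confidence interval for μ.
(32.60, 38.20)

t-interval (σ unknown):
df = n - 1 = 40
t* = 1.303 for 80% confidence

Margin of error = t* · s/√n = 1.303 · 13.78/√41 = 2.80

CI: (32.60, 38.20)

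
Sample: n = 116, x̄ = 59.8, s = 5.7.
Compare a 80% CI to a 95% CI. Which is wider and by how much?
95% CI is wider by 0.74

df = 115
80% CI: t* = 1.289, (59.12, 60.48), width = 2 · t* · s/√n = 1.36
95% CI: t* = 1.981, (58.75, 60.85), width = 2 · t* · s/√n = 2.10

The 95% CI is wider by 2.10 - 1.36 = 0.74.
Higher confidence requires a wider interval.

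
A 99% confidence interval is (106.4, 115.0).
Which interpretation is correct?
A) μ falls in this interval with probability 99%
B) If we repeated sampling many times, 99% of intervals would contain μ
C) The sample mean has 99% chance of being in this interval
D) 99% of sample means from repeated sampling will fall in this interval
B

A) Wrong — μ is fixed; the randomness lives in the interval, not in μ.
B) Correct — this is the frequentist long-run coverage interpretation.
C) Wrong — x̄ is observed and sits in the interval by construction.
D) Wrong — coverage applies to intervals containing μ, not to future x̄ values.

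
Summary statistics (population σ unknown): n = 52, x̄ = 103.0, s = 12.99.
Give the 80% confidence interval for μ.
(100.66, 105.34)

t-interval (σ unknown):
df = n - 1 = 51
t* = 1.298 for 80% confidence

Margin of error = t* · s/√n = 1.298 · 12.99/√52 = 2.34

CI: (100.66, 105.34)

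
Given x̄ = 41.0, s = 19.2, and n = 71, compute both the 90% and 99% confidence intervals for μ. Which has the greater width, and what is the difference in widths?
99% CI is wider by 4.47

df = 70
90% CI: t* = 1.667, (37.20, 44.80), width = 2 · t* · s/√n = 7.60
99% CI: t* = 2.648, (34.97, 47.03), width = 2 · t* · s/√n = 12.07

The 99% CI is wider by 12.07 - 7.60 = 4.47.
Higher confidence requires a wider interval.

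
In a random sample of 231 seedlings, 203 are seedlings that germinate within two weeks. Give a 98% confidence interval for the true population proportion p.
(0.829, 0.929)

Proportion CI:
p̂ = 203/231 = 0.87879
SE = √(p̂(1-p̂)/n) = √(0.87879 · 0.12121 / 231) = 0.02147

z* = 2.326
Margin = z* · SE = 2.326 · 0.02147 = 0.0499

CI: 0.87879 ± 0.0499 = (0.829, 0.929)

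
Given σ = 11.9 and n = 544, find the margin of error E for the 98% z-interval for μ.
Margin of error = 1.19

Margin of error = z* · σ/√n
= 2.326 · 11.9/√544
= 2.326 · 11.9/23.3238
= 1.19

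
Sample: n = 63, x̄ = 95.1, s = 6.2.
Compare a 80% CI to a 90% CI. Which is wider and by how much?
90% CI is wider by 0.59

df = 62
80% CI: t* = 1.295, (94.09, 96.11), width = 2 · t* · s/√n = 2.02
90% CI: t* = 1.670, (93.80, 96.40), width = 2 · t* · s/√n = 2.61

The 90% CI is wider by 2.61 - 2.02 = 0.59.
Higher confidence requires a wider interval.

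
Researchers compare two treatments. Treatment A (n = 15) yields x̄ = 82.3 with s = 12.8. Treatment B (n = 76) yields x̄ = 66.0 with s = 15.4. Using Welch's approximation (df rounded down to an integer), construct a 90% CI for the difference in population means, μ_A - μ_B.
(9.87, 22.73)

Difference: x̄₁ - x̄₂ = 16.30
SE = √(s₁²/n₁ + s₂²/n₂) = √(12.8²/15 + 15.4²/76) = 3.7474
df = 22.79 → 22 (Welch–Satterthwaite, rounded down)
t* = 1.717

CI: 16.30 ± 1.717 · 3.7474 = 16.30 ± 6.43 = (9.87, 22.73)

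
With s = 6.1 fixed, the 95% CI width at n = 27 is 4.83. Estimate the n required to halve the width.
n ≈ 108

CI width ∝ 1/√n
To reduce width by factor 2, need √n to grow by 2 → need 2² = 4 times as many samples.

Current: n = 27, width = 4.83
New: n = 108, width ≈ 2.33

Width reduced by factor of 4.83/2.33 = 2.07.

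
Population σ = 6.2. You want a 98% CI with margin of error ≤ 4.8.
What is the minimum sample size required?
n ≥ 10

For margin E ≤ 4.8:
n ≥ (z* · σ / E)²
n ≥ (2.326 · 6.2 / 4.8)²
n ≥ 9.03

Minimum n = 10 (rounding up)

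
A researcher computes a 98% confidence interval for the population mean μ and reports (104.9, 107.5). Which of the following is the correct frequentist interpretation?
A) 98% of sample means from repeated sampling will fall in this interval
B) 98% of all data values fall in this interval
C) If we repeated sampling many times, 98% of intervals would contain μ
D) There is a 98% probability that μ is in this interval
C

A) Wrong — coverage applies to intervals containing μ, not to future x̄ values.
B) Wrong — a CI is about the parameter μ, not individual data values.
C) Correct — this is the frequentist long-run coverage interpretation.
D) Wrong — μ is fixed; the randomness lives in the interval, not in μ.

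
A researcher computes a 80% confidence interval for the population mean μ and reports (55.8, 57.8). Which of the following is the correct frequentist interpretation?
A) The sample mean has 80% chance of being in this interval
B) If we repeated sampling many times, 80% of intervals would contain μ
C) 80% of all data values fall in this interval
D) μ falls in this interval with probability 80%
B

A) Wrong — x̄ is observed and sits in the interval by construction.
B) Correct — this is the frequentist long-run coverage interpretation.
C) Wrong — a CI is about the parameter μ, not individual data values.
D) Wrong — μ is fixed; the randomness lives in the interval, not in μ.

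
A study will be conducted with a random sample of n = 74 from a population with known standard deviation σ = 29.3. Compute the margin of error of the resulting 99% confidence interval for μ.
Margin of error = 8.77

Margin of error = z* · σ/√n
= 2.576 · 29.3/√74
= 2.576 · 29.3/8.6023
= 8.77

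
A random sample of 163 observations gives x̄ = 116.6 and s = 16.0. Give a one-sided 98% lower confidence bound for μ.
μ ≥ 114.01

Lower bound (one-sided):
t* = 2.070 (one-sided for 98%)
Lower bound = x̄ - t* · s/√n = 116.6 - 2.070 · 16.0/√163 = 114.01

We are 98% confident that μ ≥ 114.01.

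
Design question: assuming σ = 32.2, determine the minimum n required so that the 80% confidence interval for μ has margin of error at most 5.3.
n ≥ 61

For margin E ≤ 5.3:
n ≥ (z* · σ / E)²
n ≥ (1.282 · 32.2 / 5.3)²
n ≥ 60.66

Minimum n = 61 (rounding up)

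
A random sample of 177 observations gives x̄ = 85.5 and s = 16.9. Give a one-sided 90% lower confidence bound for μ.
μ ≥ 83.87

Lower bound (one-sided):
t* = 1.286 (one-sided for 90%)
Lower bound = x̄ - t* · s/√n = 85.5 - 1.286 · 16.9/√177 = 83.87

We are 90% confident that μ ≥ 83.87.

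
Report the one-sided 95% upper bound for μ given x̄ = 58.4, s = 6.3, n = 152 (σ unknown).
μ ≤ 59.25

Upper bound (one-sided):
t* = 1.655 (one-sided for 95%)
Upper bound = x̄ + t* · s/√n = 58.4 + 1.655 · 6.3/√152 = 59.25

We are 95% confident that μ ≤ 59.25.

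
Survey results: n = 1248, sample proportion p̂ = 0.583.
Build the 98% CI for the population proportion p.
(0.551, 0.615)

Proportion CI:
SE = √(p̂(1-p̂)/n) = √(0.583 · 0.417 / 1248) = 0.01396

z* = 2.326
Margin = z* · SE = 2.326 · 0.01396 = 0.0325

CI: 0.583 ± 0.0325 = (0.551, 0.615)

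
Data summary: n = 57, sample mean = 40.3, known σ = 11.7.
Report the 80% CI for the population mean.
(38.31, 42.29)

z-interval (σ known):
z* = 1.282 for 80% confidence

Margin of error = z* · σ/√n = 1.282 · 11.7/√57 = 1.99

CI: (40.3 - 1.99, 40.3 + 1.99) = (38.31, 42.29)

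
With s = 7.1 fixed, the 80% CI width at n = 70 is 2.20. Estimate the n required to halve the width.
n ≈ 280

CI width ∝ 1/√n
To reduce width by factor 2, need √n to grow by 2 → need 2² = 4 times as many samples.

Current: n = 70, width = 2.20
New: n = 280, width ≈ 1.09

Width reduced by factor of 2.20/1.09 = 2.02.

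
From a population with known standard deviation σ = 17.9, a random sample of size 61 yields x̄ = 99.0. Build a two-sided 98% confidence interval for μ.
(93.67, 104.33)

z-interval (σ known):
z* = 2.326 for 98% confidence

Margin of error = z* · σ/√n = 2.326 · 17.9/√61 = 5.33

CI: (99.0 - 5.33, 99.0 + 5.33) = (93.67, 104.33)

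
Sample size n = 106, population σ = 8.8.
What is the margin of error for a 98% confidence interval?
Margin of error = 1.99

Margin of error = z* · σ/√n
= 2.326 · 8.8/√106
= 2.326 · 8.8/10.2956
= 1.99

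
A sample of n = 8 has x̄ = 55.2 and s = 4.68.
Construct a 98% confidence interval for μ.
(50.24, 60.16)

t-interval (σ unknown):
df = n - 1 = 7
t* = 2.998 for 98% confidence

Margin of error = t* · s/√n = 2.998 · 4.68/√8 = 4.96

CI: (50.24, 60.16)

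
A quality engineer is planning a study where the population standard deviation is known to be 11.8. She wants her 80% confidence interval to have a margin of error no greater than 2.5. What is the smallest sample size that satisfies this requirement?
n ≥ 37

For margin E ≤ 2.5:
n ≥ (z* · σ / E)²
n ≥ (1.282 · 11.8 / 2.5)²
n ≥ 36.62

Minimum n = 37 (rounding up)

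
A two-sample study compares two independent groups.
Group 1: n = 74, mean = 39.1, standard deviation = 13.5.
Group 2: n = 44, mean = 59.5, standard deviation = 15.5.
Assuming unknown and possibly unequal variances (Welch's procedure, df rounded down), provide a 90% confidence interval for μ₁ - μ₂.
(-25.08, -15.72)

Difference: x̄₁ - x̄₂ = -20.40
SE = √(s₁²/n₁ + s₂²/n₂) = √(13.5²/74 + 15.5²/44) = 2.8148
df = 80.85 → 80 (Welch–Satterthwaite, rounded down)
t* = 1.664

CI: -20.40 ± 1.664 · 2.8148 = -20.40 ± 4.68 = (-25.08, -15.72)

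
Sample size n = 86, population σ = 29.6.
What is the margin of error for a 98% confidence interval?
Margin of error = 7.42

Margin of error = z* · σ/√n
= 2.326 · 29.6/√86
= 2.326 · 29.6/9.2736
= 7.42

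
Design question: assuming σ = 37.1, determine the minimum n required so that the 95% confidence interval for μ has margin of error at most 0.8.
n ≥ 8262

For margin E ≤ 0.8:
n ≥ (z* · σ / E)²
n ≥ (1.960 · 37.1 / 0.8)²
n ≥ 8261.90

Minimum n = 8262 (rounding up)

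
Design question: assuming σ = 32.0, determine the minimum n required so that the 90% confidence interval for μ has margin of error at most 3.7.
n ≥ 203

For margin E ≤ 3.7:
n ≥ (z* · σ / E)²
n ≥ (1.645 · 32.0 / 3.7)²
n ≥ 202.41

Minimum n = 203 (rounding up)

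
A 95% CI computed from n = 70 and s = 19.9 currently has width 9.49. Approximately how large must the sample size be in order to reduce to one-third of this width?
n ≈ 630

CI width ∝ 1/√n
To reduce width by factor 3, need √n to grow by 3 → need 3² = 9 times as many samples.

Current: n = 70, width = 9.49
New: n = 630, width ≈ 3.11

Width reduced by factor of 9.49/3.11 = 3.05.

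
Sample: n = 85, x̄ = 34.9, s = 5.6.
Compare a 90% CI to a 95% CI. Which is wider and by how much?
95% CI is wider by 0.40

df = 84
90% CI: t* = 1.663, (33.89, 35.91), width = 2 · t* · s/√n = 2.02
95% CI: t* = 1.989, (33.69, 36.11), width = 2 · t* · s/√n = 2.42

The 95% CI is wider by 2.42 - 2.02 = 0.40.
Higher confidence requires a wider interval.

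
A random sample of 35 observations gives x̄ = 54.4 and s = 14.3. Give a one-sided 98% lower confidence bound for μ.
μ ≥ 49.24

Lower bound (one-sided):
t* = 2.136 (one-sided for 98%)
Lower bound = x̄ - t* · s/√n = 54.4 - 2.136 · 14.3/√35 = 49.24

We are 98% confident that μ ≥ 49.24.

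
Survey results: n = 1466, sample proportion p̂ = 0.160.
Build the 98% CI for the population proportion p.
(0.138, 0.182)

Proportion CI:
SE = √(p̂(1-p̂)/n) = √(0.160 · 0.840 / 1466) = 0.00957

z* = 2.326
Margin = z* · SE = 2.326 · 0.00957 = 0.0223

CI: 0.160 ± 0.0223 = (0.138, 0.182)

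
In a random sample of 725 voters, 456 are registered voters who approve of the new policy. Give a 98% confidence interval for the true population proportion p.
(0.587, 0.671)

Proportion CI:
p̂ = 456/725 = 0.62897
SE = √(p̂(1-p̂)/n) = √(0.62897 · 0.37103 / 725) = 0.01794

z* = 2.326
Margin = z* · SE = 2.326 · 0.01794 = 0.0417

CI: 0.62897 ± 0.0417 = (0.587, 0.671)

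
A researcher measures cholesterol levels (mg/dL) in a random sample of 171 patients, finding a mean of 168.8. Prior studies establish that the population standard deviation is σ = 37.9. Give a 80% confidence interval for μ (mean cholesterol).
(165.08, 172.52)

z-interval (σ known):
z* = 1.282 for 80% confidence

Margin of error = z* · σ/√n = 1.282 · 37.9/√171 = 3.72

CI: (168.8 - 3.72, 168.8 + 3.72) = (165.08, 172.52)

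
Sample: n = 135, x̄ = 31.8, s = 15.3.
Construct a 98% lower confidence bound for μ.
μ ≥ 29.07

Lower bound (one-sided):
t* = 2.074 (one-sided for 98%)
Lower bound = x̄ - t* · s/√n = 31.8 - 2.074 · 15.3/√135 = 29.07

We are 98% confident that μ ≥ 29.07.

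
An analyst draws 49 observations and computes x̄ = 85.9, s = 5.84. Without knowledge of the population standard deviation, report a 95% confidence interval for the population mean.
(84.22, 87.58)

t-interval (σ unknown):
df = n - 1 = 48
t* = 2.011 for 95% confidence

Margin of error = t* · s/√n = 2.011 · 5.84/√49 = 1.68

CI: (84.22, 87.58)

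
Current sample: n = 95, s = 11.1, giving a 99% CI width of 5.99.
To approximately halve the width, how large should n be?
n ≈ 380

CI width ∝ 1/√n
To reduce width by factor 2, need √n to grow by 2 → need 2² = 4 times as many samples.

Current: n = 95, width = 5.99
New: n = 380, width ≈ 2.95

Width reduced by factor of 5.99/2.95 = 2.03.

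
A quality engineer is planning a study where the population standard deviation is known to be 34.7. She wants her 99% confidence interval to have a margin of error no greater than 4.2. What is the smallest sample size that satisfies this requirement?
n ≥ 453

For margin E ≤ 4.2:
n ≥ (z* · σ / E)²
n ≥ (2.576 · 34.7 / 4.2)²
n ≥ 452.95

Minimum n = 453 (rounding up)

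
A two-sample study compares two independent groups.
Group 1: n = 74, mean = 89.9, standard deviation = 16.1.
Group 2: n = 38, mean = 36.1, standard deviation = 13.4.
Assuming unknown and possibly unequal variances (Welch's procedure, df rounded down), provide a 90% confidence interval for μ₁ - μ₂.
(49.03, 58.57)

Difference: x̄₁ - x̄₂ = 53.80
SE = √(s₁²/n₁ + s₂²/n₂) = √(16.1²/74 + 13.4²/38) = 2.8685
df = 87.75 → 87 (Welch–Satterthwaite, rounded down)
t* = 1.663

CI: 53.80 ± 1.663 · 2.8685 = 53.80 ± 4.77 = (49.03, 58.57)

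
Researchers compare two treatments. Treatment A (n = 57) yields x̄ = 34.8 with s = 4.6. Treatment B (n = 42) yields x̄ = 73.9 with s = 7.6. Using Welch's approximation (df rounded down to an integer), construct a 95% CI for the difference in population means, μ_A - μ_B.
(-41.74, -36.46)

Difference: x̄₁ - x̄₂ = -39.10
SE = √(s₁²/n₁ + s₂²/n₂) = √(4.6²/57 + 7.6²/42) = 1.3215
df = 62.77 → 62 (Welch–Satterthwaite, rounded down)
t* = 1.999

CI: -39.10 ± 1.999 · 1.3215 = -39.10 ± 2.64 = (-41.74, -36.46)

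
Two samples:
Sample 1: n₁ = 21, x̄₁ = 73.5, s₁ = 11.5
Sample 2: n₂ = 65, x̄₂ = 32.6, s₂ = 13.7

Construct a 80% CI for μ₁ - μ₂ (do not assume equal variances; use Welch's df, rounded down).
(36.95, 44.85)

Difference: x̄₁ - x̄₂ = 40.90
SE = √(s₁²/n₁ + s₂²/n₂) = √(11.5²/21 + 13.7²/65) = 3.0307
df = 39.92 → 39 (Welch–Satterthwaite, rounded down)
t* = 1.304

CI: 40.90 ± 1.304 · 3.0307 = 40.90 ± 3.95 = (36.95, 44.85)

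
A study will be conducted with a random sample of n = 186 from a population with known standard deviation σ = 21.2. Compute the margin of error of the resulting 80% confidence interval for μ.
Margin of error = 1.99

Margin of error = z* · σ/√n
= 1.282 · 21.2/√186
= 1.282 · 21.2/13.6382
= 1.99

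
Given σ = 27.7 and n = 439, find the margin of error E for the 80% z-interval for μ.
Margin of error = 1.69

Margin of error = z* · σ/√n
= 1.282 · 27.7/√439
= 1.282 · 27.7/20.9523
= 1.69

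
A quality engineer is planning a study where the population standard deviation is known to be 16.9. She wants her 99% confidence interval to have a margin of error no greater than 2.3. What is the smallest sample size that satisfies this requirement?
n ≥ 359

For margin E ≤ 2.3:
n ≥ (z* · σ / E)²
n ≥ (2.576 · 16.9 / 2.3)²
n ≥ 358.27

Minimum n = 359 (rounding up)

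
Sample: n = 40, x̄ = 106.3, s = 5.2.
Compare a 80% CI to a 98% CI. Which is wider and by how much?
98% CI is wider by 1.85

df = 39
80% CI: t* = 1.304, (105.23, 107.37), width = 2 · t* · s/√n = 2.14
98% CI: t* = 2.426, (104.31, 108.29), width = 2 · t* · s/√n = 3.99

The 98% CI is wider by 3.99 - 2.14 = 1.85.
Higher confidence requires a wider interval.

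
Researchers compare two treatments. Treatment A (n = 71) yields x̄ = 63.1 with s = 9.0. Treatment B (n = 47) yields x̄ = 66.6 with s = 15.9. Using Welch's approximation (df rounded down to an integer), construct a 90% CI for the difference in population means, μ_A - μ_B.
(-7.76, 0.76)

Difference: x̄₁ - x̄₂ = -3.50
SE = √(s₁²/n₁ + s₂²/n₂) = √(9.0²/71 + 15.9²/47) = 2.5534
df = 65.64 → 65 (Welch–Satterthwaite, rounded down)
t* = 1.669

CI: -3.50 ± 1.669 · 2.5534 = -3.50 ± 4.26 = (-7.76, 0.76)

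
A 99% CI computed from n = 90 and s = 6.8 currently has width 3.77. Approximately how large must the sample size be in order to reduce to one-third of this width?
n ≈ 810

CI width ∝ 1/√n
To reduce width by factor 3, need √n to grow by 3 → need 3² = 9 times as many samples.

Current: n = 90, width = 3.77
New: n = 810, width ≈ 1.23

Width reduced by factor of 3.77/1.23 = 3.07.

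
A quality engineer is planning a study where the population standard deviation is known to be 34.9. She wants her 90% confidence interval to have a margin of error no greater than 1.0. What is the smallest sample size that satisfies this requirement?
n ≥ 3296

For margin E ≤ 1.0:
n ≥ (z* · σ / E)²
n ≥ (1.645 · 34.9 / 1.0)²
n ≥ 3295.97

Minimum n = 3296 (rounding up)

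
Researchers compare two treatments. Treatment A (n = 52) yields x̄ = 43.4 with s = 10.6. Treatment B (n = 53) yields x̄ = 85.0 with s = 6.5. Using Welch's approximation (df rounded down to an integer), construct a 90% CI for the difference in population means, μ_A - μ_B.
(-44.46, -38.74)

Difference: x̄₁ - x̄₂ = -41.60
SE = √(s₁²/n₁ + s₂²/n₂) = √(10.6²/52 + 6.5²/53) = 1.7199
df = 84.32 → 84 (Welch–Satterthwaite, rounded down)
t* = 1.663

CI: -41.60 ± 1.663 · 1.7199 = -41.60 ± 2.86 = (-44.46, -38.74)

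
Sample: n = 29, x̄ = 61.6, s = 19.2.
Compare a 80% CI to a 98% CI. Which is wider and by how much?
98% CI is wider by 8.23

df = 28
80% CI: t* = 1.313, (56.92, 66.28), width = 2 · t* · s/√n = 9.36
98% CI: t* = 2.467, (52.80, 70.40), width = 2 · t* · s/√n = 17.59

The 98% CI is wider by 17.59 - 9.36 = 8.23.
Higher confidence requires a wider interval.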